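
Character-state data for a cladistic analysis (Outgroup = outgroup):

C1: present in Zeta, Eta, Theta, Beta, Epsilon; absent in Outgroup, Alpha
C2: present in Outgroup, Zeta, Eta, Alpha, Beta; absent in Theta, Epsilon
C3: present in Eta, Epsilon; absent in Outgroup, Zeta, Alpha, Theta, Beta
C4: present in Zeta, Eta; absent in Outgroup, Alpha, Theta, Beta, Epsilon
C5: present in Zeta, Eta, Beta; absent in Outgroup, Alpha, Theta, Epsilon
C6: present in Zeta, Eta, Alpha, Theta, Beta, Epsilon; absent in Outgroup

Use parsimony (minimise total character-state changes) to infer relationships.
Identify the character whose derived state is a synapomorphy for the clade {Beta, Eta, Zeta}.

C5

Character polarity is set by the outgroup: the derived state is whichever differs from the outgroup's state, so for C2 the derived state is 'absent', and for the remaining characters it is 'present'.
C1: derived state 'present' in Beta, Epsilon, Eta, Theta, and Zeta only — synapomorphy for {Beta, Epsilon, Eta, Theta, Zeta}.
Only Epsilon and Theta show the derived state 'absent' for C2, supporting them as a clade.
C3 (state 'present') occurs in Epsilon and Eta but conflicts with the nesting implied by the other characters — most parsimoniously interpreted as homoplasy.
C4: derived state 'present' in Eta and Zeta only — synapomorphy for {Eta, Zeta}.
C5 (derived state 'present') is shared by Beta, Eta, and Zeta — a synapomorphy uniting that clade.
All ingroup taxa share the derived state 'present' for C6; it defines the ingroup but does not resolve relationships within it.
Most parsimonious ingroup topology: ((((Zeta,Eta),Beta),(Theta,Epsilon)),Alpha).
The clade {Beta, Eta, Zeta} is supported by C5: its derived state 'present' occurs in exactly those taxa and in no other taxon (including the outgroup).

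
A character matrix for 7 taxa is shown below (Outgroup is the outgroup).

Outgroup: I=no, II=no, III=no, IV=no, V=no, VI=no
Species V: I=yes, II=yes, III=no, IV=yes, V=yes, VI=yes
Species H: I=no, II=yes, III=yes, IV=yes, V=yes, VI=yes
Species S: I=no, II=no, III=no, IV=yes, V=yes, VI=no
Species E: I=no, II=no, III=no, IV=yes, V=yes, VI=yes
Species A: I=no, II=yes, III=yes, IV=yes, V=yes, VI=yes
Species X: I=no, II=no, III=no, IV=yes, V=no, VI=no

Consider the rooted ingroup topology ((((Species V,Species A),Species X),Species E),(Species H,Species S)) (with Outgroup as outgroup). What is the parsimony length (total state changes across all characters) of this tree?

Map each character onto ((((Species V,Species A),Species X),Species E),(Species H,Species S)) (rooted by Outgroup) and count the minimum state changes it requires (Fitch parsimony):
I: 1; II: 2; III: 2; IV: 1; V: 2; VI: 3.
Total tree length = 11.

11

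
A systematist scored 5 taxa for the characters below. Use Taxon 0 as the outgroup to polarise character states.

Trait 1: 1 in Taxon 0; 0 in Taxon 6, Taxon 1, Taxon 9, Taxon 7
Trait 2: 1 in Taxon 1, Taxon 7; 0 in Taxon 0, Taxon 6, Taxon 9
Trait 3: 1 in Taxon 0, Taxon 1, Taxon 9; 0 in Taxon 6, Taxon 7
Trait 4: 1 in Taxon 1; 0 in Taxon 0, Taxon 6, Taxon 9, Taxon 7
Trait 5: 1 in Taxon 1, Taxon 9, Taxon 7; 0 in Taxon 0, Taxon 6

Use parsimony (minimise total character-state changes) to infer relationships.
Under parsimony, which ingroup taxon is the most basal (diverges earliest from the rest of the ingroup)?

Character polarity is set by the outgroup: the derived state is whichever differs from the outgroup's state, so for Trait 1, Trait 3 the derived state is '0', and for the remaining characters it is '1'.
All ingroup taxa share the derived state '0' for Trait 1; it defines the ingroup but does not resolve relationships within it.
Only Taxon 1 and Taxon 7 show the derived state '1' for Trait 2, supporting them as a clade.
Trait 3 groups Taxon 6 and Taxon 7, which is incompatible with the clades supported by the remaining characters; treating it as convergent (homoplasy) costs fewer steps than any alternative tree.
Trait 4 (derived state '1') is unique to Taxon 1 (autapomorphy; uninformative for grouping).
Trait 5: derived state '1' in Taxon 1, Taxon 7, and Taxon 9 only — synapomorphy for {Taxon 1, Taxon 7, Taxon 9}.
Most parsimonious ingroup topology: (Taxon 6,((Taxon 1,Taxon 7),Taxon 9)).
Taxon 6 is sister to the clade containing all other ingroup taxa, so it is the earliest-diverging (most basal) ingroup lineage.

Taxon 6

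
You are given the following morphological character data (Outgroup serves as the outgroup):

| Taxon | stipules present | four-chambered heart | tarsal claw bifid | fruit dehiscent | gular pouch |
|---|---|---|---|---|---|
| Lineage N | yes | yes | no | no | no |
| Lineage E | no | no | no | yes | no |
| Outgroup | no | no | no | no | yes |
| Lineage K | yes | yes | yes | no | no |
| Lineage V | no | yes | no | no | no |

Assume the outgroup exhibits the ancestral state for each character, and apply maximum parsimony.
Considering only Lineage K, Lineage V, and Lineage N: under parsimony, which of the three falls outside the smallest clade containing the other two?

Lineage V

Character polarity is set by the outgroup: the derived state is whichever differs from the outgroup's state, so for gular pouch the derived state is 'no', and for the remaining characters it is 'yes'.
stipules present (derived state 'yes') is shared by Lineage K and Lineage N — a synapomorphy uniting that clade.
Only Lineage K, Lineage N, and Lineage V show the derived state 'yes' for four-chambered heart, supporting them as a clade.
tarsal claw bifid: derived state 'yes' in Lineage K only — an autapomorphy, so it tells us nothing about relationships among taxa.
fruit dehiscent (derived state 'yes') is unique to Lineage E (autapomorphy; uninformative for grouping).
All ingroup taxa share the derived state 'no' for gular pouch; it defines the ingroup but does not resolve relationships within it.
Most parsimonious ingroup topology: (((Lineage N,Lineage K),Lineage V),Lineage E).
Lineage K and Lineage N share a more recent common ancestor with each other than either does with Lineage V, so Lineage V is the least closely related of the three.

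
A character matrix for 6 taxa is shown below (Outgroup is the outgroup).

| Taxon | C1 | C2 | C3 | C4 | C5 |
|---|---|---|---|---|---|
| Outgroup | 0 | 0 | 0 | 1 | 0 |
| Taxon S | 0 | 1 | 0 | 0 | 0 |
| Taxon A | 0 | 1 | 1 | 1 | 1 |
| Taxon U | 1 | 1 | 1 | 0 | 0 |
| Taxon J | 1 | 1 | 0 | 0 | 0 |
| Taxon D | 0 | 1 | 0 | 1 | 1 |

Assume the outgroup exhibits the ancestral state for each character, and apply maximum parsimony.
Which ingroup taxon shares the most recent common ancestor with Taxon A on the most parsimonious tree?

Character polarity is set by the outgroup: the derived state is whichever differs from the outgroup's state, so for C4 the derived state is '0', and for the remaining characters it is '1'.
Only Taxon J and Taxon U show the derived state '1' for C1, supporting them as a clade.
C2 (derived state '1') is shared by all ingroup taxa — unites the whole ingroup.
C3 groups Taxon A and Taxon U, which is incompatible with the clades supported by the remaining characters; treating it as convergent (homoplasy) costs fewer steps than any alternative tree.
Only Taxon J, Taxon S, and Taxon U show the derived state '0' for C4, supporting them as a clade.
Only Taxon A and Taxon D show the derived state '1' for C5, supporting them as a clade.
Most parsimonious ingroup topology: ((Taxon S,(Taxon U,Taxon J)),(Taxon A,Taxon D)).
Taxon A and Taxon D form a cherry on this tree, so they are sister taxa.

Taxon D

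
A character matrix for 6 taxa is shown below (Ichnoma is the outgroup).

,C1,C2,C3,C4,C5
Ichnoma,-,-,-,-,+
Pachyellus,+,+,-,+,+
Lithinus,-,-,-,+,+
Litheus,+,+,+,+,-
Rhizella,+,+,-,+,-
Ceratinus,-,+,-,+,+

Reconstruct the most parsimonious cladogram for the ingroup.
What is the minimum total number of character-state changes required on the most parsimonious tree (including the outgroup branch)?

Character polarity is set by the outgroup: the derived state is whichever differs from the outgroup's state, so for C5 the derived state is '-', and for the remaining characters it is '+'.
C1: derived state '+' in Litheus, Pachyellus, and Rhizella only — synapomorphy for {Litheus, Pachyellus, Rhizella}.
Only Ceratinus, Litheus, Pachyellus, and Rhizella show the derived state '+' for C2, supporting them as a clade.
C3 (derived state '+') is unique to Litheus (autapomorphy; uninformative for grouping).
All ingroup taxa share the derived state '+' for C4; it defines the ingroup but does not resolve relationships within it.
C5: derived state '-' in Litheus and Rhizella only — synapomorphy for {Litheus, Rhizella}.
Most parsimonious ingroup topology: (((Pachyellus,(Litheus,Rhizella)),Ceratinus),Lithinus).
Changes per character on this tree: C1: 1; C2: 1; C3: 1; C4: 1; C5: 1.
Total = 5.

5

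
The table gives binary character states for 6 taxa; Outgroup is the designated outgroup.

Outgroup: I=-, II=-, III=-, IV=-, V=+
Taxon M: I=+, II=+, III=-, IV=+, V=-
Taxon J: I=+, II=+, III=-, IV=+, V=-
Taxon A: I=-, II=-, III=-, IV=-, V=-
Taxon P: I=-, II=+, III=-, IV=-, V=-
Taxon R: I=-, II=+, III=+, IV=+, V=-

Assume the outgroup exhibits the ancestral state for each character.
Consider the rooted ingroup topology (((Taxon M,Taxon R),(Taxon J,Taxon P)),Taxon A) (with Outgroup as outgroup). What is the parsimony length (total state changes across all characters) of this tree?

7

Map each character onto (((Taxon M,Taxon R),(Taxon J,Taxon P)),Taxon A) (rooted by Outgroup) and count the minimum state changes it requires (Fitch parsimony):
I: 2; II: 1; III: 1; IV: 2; V: 1.
Total tree length = 7.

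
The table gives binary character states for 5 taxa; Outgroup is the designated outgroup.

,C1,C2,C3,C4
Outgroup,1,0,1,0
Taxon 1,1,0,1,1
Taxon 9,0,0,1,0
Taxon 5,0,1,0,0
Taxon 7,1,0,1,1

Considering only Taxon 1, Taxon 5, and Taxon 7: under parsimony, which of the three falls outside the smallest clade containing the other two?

Character polarity is set by the outgroup: the derived state is whichever differs from the outgroup's state, so for C1, C3 the derived state is '0', and for the remaining characters it is '1'.
C1: derived state '0' in Taxon 5 and Taxon 9 only — synapomorphy for {Taxon 5, Taxon 9}.
C2 (derived state '1') is unique to Taxon 5 (autapomorphy; uninformative for grouping).
C3 (derived state '0') is unique to Taxon 5 (autapomorphy; uninformative for grouping).
Only Taxon 1 and Taxon 7 show the derived state '1' for C4, supporting them as a clade.
Most parsimonious ingroup topology: ((Taxon 1,Taxon 7),(Taxon 9,Taxon 5)).
Taxon 7 and Taxon 1 share a more recent common ancestor with each other than either does with Taxon 5, so Taxon 5 is the least closely related of the three.

Taxon 5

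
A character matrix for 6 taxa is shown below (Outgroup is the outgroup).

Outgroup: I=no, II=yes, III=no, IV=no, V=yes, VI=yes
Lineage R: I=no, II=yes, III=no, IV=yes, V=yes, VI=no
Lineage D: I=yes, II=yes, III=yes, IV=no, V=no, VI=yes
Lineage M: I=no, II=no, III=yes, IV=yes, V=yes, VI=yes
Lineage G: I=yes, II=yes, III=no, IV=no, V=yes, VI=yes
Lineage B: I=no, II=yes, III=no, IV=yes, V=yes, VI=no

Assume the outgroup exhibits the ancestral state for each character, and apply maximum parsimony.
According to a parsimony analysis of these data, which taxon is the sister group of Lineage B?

Lineage R

Character polarity is set by the outgroup: the derived state is whichever differs from the outgroup's state, so for II, V, VI the derived state is 'no', and for the remaining characters it is 'yes'.
I: derived state 'yes' in Lineage D and Lineage G only — synapomorphy for {Lineage D, Lineage G}.
II: derived state 'no' in Lineage M only — an autapomorphy, so it tells us nothing about relationships among taxa.
III groups Lineage D and Lineage M, which is incompatible with the clades supported by the remaining characters; treating it as convergent (homoplasy) costs fewer steps than any alternative tree.
IV (derived state 'yes') is shared by Lineage B, Lineage M, and Lineage R — a synapomorphy uniting that clade.
V: derived state 'no' in Lineage D only — an autapomorphy, so it tells us nothing about relationships among taxa.
VI: derived state 'no' in Lineage B and Lineage R only — synapomorphy for {Lineage B, Lineage R}.
Most parsimonious ingroup topology: (((Lineage R,Lineage B),Lineage M),(Lineage D,Lineage G)).
Lineage B and Lineage R form a cherry on this tree, so they are sister taxa.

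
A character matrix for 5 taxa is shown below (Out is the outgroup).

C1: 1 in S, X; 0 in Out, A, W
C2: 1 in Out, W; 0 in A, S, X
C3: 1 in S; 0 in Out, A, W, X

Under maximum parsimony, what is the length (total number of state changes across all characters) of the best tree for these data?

Character polarity is set by the outgroup: the derived state is whichever differs from the outgroup's state, so for C2 the derived state is '0', and for the remaining characters it is '1'.
C1: derived state '1' in S and X only — synapomorphy for {S, X}.
C2 (derived state '0') is shared by A, S, and X — a synapomorphy uniting that clade.
C3: derived state '1' in S only — an autapomorphy, so it tells us nothing about relationships among taxa.
Most parsimonious ingroup topology: ((A,(S,X)),W).
Changes per character on this tree: C1: 1; C2: 1; C3: 1.
Total = 3.

3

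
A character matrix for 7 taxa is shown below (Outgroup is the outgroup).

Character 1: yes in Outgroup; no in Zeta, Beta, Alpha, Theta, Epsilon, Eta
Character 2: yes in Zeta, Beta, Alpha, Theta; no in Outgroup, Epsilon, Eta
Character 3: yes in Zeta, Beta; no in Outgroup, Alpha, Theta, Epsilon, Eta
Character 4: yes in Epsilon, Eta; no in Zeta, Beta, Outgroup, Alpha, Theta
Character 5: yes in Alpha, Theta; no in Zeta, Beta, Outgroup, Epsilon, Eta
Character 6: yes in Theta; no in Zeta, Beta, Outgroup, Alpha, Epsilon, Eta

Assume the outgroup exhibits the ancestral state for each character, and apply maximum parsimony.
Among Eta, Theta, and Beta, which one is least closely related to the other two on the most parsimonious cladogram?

Eta

Character polarity is set by the outgroup: the derived state is whichever differs from the outgroup's state, so for Character 1 the derived state is 'no', and for the remaining characters it is 'yes'.
Character 1 (derived state 'no') is shared by all ingroup taxa — unites the whole ingroup.
Only Alpha, Beta, Theta, and Zeta show the derived state 'yes' for Character 2, supporting them as a clade.
Only Beta and Zeta show the derived state 'yes' for Character 3, supporting them as a clade.
Character 4: derived state 'yes' in Epsilon and Eta only — synapomorphy for {Epsilon, Eta}.
Character 5 (derived state 'yes') is shared by Alpha and Theta — a synapomorphy uniting that clade.
Character 6: derived state 'yes' in Theta only — an autapomorphy, so it tells us nothing about relationships among taxa.
Most parsimonious ingroup topology: (((Beta,Zeta),(Theta,Alpha)),(Eta,Epsilon)).
Beta and Theta share a more recent common ancestor with each other than either does with Eta, so Eta is the least closely related of the three.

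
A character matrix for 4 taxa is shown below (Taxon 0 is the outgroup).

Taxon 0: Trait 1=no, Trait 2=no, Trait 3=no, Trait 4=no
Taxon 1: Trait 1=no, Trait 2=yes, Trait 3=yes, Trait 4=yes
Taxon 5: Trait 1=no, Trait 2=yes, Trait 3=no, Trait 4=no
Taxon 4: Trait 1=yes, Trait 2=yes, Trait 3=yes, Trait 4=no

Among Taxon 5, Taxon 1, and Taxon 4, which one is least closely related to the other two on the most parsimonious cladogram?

Taxon 5

The outgroup has state 'no' for every character, so 'yes' is the derived state throughout.
Trait 1: derived state 'yes' in Taxon 4 only — an autapomorphy, so it tells us nothing about relationships among taxa.
Trait 2 (derived state 'yes') is shared by all ingroup taxa — unites the whole ingroup.
Trait 3 (derived state 'yes') is shared by Taxon 1 and Taxon 4 — a synapomorphy uniting that clade.
Trait 4: derived state 'yes' in Taxon 1 only — an autapomorphy, so it tells us nothing about relationships among taxa.
Most parsimonious ingroup topology: ((Taxon 1,Taxon 4),Taxon 5).
Taxon 1 and Taxon 4 share a more recent common ancestor with each other than either does with Taxon 5, so Taxon 5 is the least closely related of the three.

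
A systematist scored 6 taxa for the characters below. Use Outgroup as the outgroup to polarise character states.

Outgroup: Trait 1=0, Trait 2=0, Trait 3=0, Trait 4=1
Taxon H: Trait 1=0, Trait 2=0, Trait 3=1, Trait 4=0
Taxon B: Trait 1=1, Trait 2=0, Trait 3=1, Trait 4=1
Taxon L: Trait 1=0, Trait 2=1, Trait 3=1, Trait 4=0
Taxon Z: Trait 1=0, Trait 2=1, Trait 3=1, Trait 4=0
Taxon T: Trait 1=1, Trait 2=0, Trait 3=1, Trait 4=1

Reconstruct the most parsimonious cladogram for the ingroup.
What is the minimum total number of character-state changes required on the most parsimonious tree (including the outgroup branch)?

Character polarity is set by the outgroup: the derived state is whichever differs from the outgroup's state, so for Trait 4 the derived state is '0', and for the remaining characters it is '1'.
Only Taxon B and Taxon T show the derived state '1' for Trait 1, supporting them as a clade.
Trait 2 (derived state '1') is shared by Taxon L and Taxon Z — a synapomorphy uniting that clade.
All ingroup taxa share the derived state '1' for Trait 3; it defines the ingroup but does not resolve relationships within it.
Trait 4: derived state '0' in Taxon H, Taxon L, and Taxon Z only — synapomorphy for {Taxon H, Taxon L, Taxon Z}.
Most parsimonious ingroup topology: ((Taxon H,(Taxon L,Taxon Z)),(Taxon B,Taxon T)).
Changes per character on this tree: Trait 1: 1; Trait 2: 1; Trait 3: 1; Trait 4: 1.
Total = 4.

4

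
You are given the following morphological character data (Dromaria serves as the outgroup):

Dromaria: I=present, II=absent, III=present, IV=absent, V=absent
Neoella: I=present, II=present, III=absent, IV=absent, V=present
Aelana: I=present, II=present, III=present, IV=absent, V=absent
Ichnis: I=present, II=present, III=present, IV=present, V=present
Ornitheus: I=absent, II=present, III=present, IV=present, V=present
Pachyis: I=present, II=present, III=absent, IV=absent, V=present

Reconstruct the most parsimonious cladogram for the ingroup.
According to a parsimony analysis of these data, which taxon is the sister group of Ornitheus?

Character polarity is set by the outgroup: the derived state is whichever differs from the outgroup's state, so for I, III the derived state is 'absent', and for the remaining characters it is 'present'.
I: derived state 'absent' in Ornitheus only — an autapomorphy, so it tells us nothing about relationships among taxa.
II (derived state 'present') is shared by all ingroup taxa — unites the whole ingroup.
III: derived state 'absent' in Neoella and Pachyis only — synapomorphy for {Neoella, Pachyis}.
Only Ichnis and Ornitheus show the derived state 'present' for IV, supporting them as a clade.
V: derived state 'present' in Ichnis, Neoella, Ornitheus, and Pachyis only — synapomorphy for {Ichnis, Neoella, Ornitheus, Pachyis}.
Most parsimonious ingroup topology: (((Neoella,Pachyis),(Ichnis,Ornitheus)),Aelana).
Ornitheus and Ichnis form a cherry on this tree, so they are sister taxa.

Ichnis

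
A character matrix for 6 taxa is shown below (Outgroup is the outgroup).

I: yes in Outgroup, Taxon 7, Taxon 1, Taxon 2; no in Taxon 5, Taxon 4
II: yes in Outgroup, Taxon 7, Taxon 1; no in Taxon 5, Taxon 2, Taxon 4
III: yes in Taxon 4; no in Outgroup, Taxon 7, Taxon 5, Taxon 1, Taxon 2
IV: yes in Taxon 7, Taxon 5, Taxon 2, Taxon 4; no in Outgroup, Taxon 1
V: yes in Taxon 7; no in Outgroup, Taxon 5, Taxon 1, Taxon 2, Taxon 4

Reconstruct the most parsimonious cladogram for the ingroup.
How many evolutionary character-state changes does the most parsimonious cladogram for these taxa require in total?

5

Character polarity is set by the outgroup: the derived state is whichever differs from the outgroup's state, so for I, II the derived state is 'no', and for the remaining characters it is 'yes'.
I: derived state 'no' in Taxon 4 and Taxon 5 only — synapomorphy for {Taxon 4, Taxon 5}.
Only Taxon 2, Taxon 4, and Taxon 5 show the derived state 'no' for II, supporting them as a clade.
III: derived state 'yes' in Taxon 4 only — an autapomorphy, so it tells us nothing about relationships among taxa.
IV (derived state 'yes') is shared by Taxon 2, Taxon 4, Taxon 5, and Taxon 7 — a synapomorphy uniting that clade.
V (derived state 'yes') is unique to Taxon 7 (autapomorphy; uninformative for grouping).
Most parsimonious ingroup topology: ((Taxon 7,((Taxon 5,Taxon 4),Taxon 2)),Taxon 1).
Changes per character on this tree: I: 1; II: 1; III: 1; IV: 1; V: 1.
Total = 5.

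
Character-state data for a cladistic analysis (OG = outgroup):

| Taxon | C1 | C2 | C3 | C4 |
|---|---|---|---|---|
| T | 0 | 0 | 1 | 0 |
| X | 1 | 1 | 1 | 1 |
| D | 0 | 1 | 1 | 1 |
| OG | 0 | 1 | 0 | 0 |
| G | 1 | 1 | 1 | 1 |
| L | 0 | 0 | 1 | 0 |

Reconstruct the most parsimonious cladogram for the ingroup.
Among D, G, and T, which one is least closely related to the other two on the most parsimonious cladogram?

Character polarity is set by the outgroup: the derived state is whichever differs from the outgroup's state, so for C2 the derived state is '0', and for the remaining characters it is '1'.
Only G and X show the derived state '1' for C1, supporting them as a clade.
Only L and T show the derived state '0' for C2, supporting them as a clade.
All ingroup taxa share the derived state '1' for C3; it defines the ingroup but does not resolve relationships within it.
Only D, G, and X show the derived state '1' for C4, supporting them as a clade.
Most parsimonious ingroup topology: ((L,T),(D,(G,X))).
G and D share a more recent common ancestor with each other than either does with T, so T is the least closely related of the three.

T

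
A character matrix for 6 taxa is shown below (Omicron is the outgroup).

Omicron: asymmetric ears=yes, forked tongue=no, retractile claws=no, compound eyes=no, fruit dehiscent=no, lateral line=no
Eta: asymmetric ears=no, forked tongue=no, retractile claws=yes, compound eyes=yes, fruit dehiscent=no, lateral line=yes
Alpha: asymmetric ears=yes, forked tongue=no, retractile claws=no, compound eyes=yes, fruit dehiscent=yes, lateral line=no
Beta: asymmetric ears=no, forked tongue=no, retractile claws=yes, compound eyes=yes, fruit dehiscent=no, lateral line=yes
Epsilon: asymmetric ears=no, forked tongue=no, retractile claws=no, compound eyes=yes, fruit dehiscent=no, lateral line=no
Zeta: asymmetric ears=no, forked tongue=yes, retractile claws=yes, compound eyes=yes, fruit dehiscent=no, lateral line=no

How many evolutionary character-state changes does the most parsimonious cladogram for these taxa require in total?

Character polarity is set by the outgroup: the derived state is whichever differs from the outgroup's state, so for asymmetric ears the derived state is 'no', and for the remaining characters it is 'yes'.
asymmetric ears: derived state 'no' in Beta, Epsilon, Eta, and Zeta only — synapomorphy for {Beta, Epsilon, Eta, Zeta}.
forked tongue (derived state 'yes') is unique to Zeta (autapomorphy; uninformative for grouping).
Only Beta, Eta, and Zeta show the derived state 'yes' for retractile claws, supporting them as a clade.
All ingroup taxa share the derived state 'yes' for compound eyes; it defines the ingroup but does not resolve relationships within it.
fruit dehiscent (derived state 'yes') is unique to Alpha (autapomorphy; uninformative for grouping).
Only Beta and Eta show the derived state 'yes' for lateral line, supporting them as a clade.
Most parsimonious ingroup topology: ((((Eta,Beta),Zeta),Epsilon),Alpha).
Changes per character on this tree: asymmetric ears: 1; forked tongue: 1; retractile claws: 1; compound eyes: 1; fruit dehiscent: 1; lateral line: 1.
Total = 6.

6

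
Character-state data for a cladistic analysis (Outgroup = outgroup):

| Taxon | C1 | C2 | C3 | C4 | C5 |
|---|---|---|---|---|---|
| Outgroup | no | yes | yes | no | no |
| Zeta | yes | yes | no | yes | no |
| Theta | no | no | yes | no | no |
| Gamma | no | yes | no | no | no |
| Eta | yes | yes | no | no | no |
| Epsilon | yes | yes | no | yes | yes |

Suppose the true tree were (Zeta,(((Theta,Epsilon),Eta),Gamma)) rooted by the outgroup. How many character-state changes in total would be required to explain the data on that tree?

Map each character onto (Zeta,(((Theta,Epsilon),Eta),Gamma)) (rooted by Outgroup) and count the minimum state changes it requires (Fitch parsimony):
C1: 3; C2: 1; C3: 2; C4: 2; C5: 1.
Total tree length = 9.

9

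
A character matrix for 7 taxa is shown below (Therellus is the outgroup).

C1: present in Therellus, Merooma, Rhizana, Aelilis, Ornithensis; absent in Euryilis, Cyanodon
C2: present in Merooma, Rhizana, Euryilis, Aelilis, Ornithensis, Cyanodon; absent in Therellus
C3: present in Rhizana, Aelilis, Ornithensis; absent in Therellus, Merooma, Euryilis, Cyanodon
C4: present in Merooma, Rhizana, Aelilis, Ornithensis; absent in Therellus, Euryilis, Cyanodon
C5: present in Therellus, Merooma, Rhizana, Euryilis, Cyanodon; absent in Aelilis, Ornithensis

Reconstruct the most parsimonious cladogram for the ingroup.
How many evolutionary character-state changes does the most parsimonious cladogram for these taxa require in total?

Character polarity is set by the outgroup: the derived state is whichever differs from the outgroup's state, so for C1, C5 the derived state is 'absent', and for the remaining characters it is 'present'.
Only Cyanodon and Euryilis show the derived state 'absent' for C1, supporting them as a clade.
C2 (derived state 'present') is shared by all ingroup taxa — unites the whole ingroup.
Only Aelilis, Ornithensis, and Rhizana show the derived state 'present' for C3, supporting them as a clade.
Only Aelilis, Merooma, Ornithensis, and Rhizana show the derived state 'present' for C4, supporting them as a clade.
Only Aelilis and Ornithensis show the derived state 'absent' for C5, supporting them as a clade.
Most parsimonious ingroup topology: ((Merooma,(Rhizana,(Aelilis,Ornithensis))),(Euryilis,Cyanodon)).
Changes per character on this tree: C1: 1; C2: 1; C3: 1; C4: 1; C5: 1.
Total = 5.

5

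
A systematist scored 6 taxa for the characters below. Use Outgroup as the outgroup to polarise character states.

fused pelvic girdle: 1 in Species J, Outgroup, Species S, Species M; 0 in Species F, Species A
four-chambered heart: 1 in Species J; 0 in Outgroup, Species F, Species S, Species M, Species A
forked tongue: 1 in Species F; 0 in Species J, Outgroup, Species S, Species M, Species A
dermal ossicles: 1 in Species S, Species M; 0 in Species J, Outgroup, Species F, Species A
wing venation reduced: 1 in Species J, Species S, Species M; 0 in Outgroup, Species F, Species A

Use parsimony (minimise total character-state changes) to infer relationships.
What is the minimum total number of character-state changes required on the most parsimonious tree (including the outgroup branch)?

5

Character polarity is set by the outgroup: the derived state is whichever differs from the outgroup's state, so for fused pelvic girdle the derived state is '0', and for the remaining characters it is '1'.
fused pelvic girdle (derived state '0') is shared by Species A and Species F — a synapomorphy uniting that clade.
four-chambered heart: derived state '1' in Species J only — an autapomorphy, so it tells us nothing about relationships among taxa.
forked tongue (derived state '1') is unique to Species F (autapomorphy; uninformative for grouping).
Only Species M and Species S show the derived state '1' for dermal ossicles, supporting them as a clade.
Only Species J, Species M, and Species S show the derived state '1' for wing venation reduced, supporting them as a clade.
Most parsimonious ingroup topology: (((Species M,Species S),Species J),(Species A,Species F)).
Changes per character on this tree: fused pelvic girdle: 1; four-chambered heart: 1; forked tongue: 1; dermal ossicles: 1; wing venation reduced: 1.
Total = 5.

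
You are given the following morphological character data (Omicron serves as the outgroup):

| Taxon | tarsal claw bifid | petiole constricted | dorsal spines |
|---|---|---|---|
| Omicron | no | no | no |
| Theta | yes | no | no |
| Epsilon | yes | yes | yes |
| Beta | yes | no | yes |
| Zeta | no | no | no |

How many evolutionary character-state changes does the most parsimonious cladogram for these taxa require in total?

3

The outgroup has state 'no' for every character, so 'yes' is the derived state throughout.
Only Beta, Epsilon, and Theta show the derived state 'yes' for tarsal claw bifid, supporting them as a clade.
petiole constricted (derived state 'yes') is unique to Epsilon (autapomorphy; uninformative for grouping).
Only Beta and Epsilon show the derived state 'yes' for dorsal spines, supporting them as a clade.
Most parsimonious ingroup topology: (((Beta,Epsilon),Theta),Zeta).
Changes per character on this tree: tarsal claw bifid: 1; petiole constricted: 1; dorsal spines: 1.
Total = 3.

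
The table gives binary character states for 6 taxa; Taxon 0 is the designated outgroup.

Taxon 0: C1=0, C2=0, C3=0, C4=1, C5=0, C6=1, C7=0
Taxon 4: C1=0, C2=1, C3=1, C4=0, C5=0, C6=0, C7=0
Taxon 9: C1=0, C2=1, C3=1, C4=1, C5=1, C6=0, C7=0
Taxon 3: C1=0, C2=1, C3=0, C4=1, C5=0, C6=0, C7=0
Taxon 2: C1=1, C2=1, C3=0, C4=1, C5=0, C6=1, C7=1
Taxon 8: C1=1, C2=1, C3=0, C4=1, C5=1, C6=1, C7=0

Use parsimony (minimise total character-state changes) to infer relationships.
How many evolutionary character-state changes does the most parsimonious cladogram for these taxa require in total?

8

Character polarity is set by the outgroup: the derived state is whichever differs from the outgroup's state, so for C4, C6 the derived state is '0', and for the remaining characters it is '1'.
C1: derived state '1' in Taxon 2 and Taxon 8 only — synapomorphy for {Taxon 2, Taxon 8}.
All ingroup taxa share the derived state '1' for C2; it defines the ingroup but does not resolve relationships within it.
Only Taxon 4 and Taxon 9 show the derived state '1' for C3, supporting them as a clade.
C4: derived state '0' in Taxon 4 only — an autapomorphy, so it tells us nothing about relationships among taxa.
C5 groups Taxon 8 and Taxon 9, which is incompatible with the clades supported by the remaining characters; treating it as convergent (homoplasy) costs fewer steps than any alternative tree.
C6 (derived state '0') is shared by Taxon 3, Taxon 4, and Taxon 9 — a synapomorphy uniting that clade.
C7: derived state '1' in Taxon 2 only — an autapomorphy, so it tells us nothing about relationships among taxa.
Most parsimonious ingroup topology: (((Taxon 4,Taxon 9),Taxon 3),(Taxon 2,Taxon 8)).
Changes per character on this tree: C1: 1; C2: 1; C3: 1; C4: 1; C5: 2; C6: 1; C7: 1.
Total = 8.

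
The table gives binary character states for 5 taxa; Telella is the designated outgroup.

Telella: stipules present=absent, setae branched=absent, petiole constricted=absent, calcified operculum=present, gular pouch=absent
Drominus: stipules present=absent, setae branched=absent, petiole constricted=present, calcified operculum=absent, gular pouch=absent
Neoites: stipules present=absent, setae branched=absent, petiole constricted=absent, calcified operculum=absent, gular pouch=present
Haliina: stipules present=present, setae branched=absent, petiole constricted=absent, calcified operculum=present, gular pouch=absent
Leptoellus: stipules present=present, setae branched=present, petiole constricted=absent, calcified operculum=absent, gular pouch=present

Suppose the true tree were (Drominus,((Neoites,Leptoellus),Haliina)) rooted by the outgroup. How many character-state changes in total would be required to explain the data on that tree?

Map each character onto (Drominus,((Neoites,Leptoellus),Haliina)) (rooted by Telella) and count the minimum state changes it requires (Fitch parsimony):
stipules present: 2; setae branched: 1; petiole constricted: 1; calcified operculum: 2; gular pouch: 1.
Total tree length = 7.

7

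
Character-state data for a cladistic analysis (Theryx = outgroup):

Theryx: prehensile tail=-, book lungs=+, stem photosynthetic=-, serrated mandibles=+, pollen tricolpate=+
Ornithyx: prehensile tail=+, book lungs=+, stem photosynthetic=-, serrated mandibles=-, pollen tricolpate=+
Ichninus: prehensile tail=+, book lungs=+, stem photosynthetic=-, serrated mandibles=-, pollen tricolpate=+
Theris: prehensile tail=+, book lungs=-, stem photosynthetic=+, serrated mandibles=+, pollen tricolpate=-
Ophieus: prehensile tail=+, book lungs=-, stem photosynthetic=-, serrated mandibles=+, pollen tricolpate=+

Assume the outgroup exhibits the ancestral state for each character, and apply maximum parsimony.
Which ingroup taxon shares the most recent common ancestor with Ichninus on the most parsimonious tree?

Ornithyx

Character polarity is set by the outgroup: the derived state is whichever differs from the outgroup's state, so for book lungs, serrated mandibles, pollen tricolpate the derived state is '-', and for the remaining characters it is '+'.
All ingroup taxa share the derived state '+' for prehensile tail; it defines the ingroup but does not resolve relationships within it.
Only Ophieus and Theris show the derived state '-' for book lungs, supporting them as a clade.
stem photosynthetic (derived state '+') is unique to Theris (autapomorphy; uninformative for grouping).
serrated mandibles (derived state '-') is shared by Ichninus and Ornithyx — a synapomorphy uniting that clade.
pollen tricolpate: derived state '-' in Theris only — an autapomorphy, so it tells us nothing about relationships among taxa.
Most parsimonious ingroup topology: ((Ornithyx,Ichninus),(Theris,Ophieus)).
Ichninus and Ornithyx form a cherry on this tree, so they are sister taxa.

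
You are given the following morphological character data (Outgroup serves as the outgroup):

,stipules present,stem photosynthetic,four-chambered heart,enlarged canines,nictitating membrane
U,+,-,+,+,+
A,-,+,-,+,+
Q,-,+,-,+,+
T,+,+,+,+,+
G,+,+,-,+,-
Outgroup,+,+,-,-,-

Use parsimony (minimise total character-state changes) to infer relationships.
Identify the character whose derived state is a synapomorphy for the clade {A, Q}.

Character polarity is set by the outgroup: the derived state is whichever differs from the outgroup's state, so for stipules present, stem photosynthetic the derived state is '-', and for the remaining characters it is '+'.
Only A and Q show the derived state '-' for stipules present, supporting them as a clade.
stem photosynthetic: derived state '-' in U only — an autapomorphy, so it tells us nothing about relationships among taxa.
four-chambered heart: derived state '+' in T and U only — synapomorphy for {T, U}.
All ingroup taxa share the derived state '+' for enlarged canines; it defines the ingroup but does not resolve relationships within it.
Only A, Q, T, and U show the derived state '+' for nictitating membrane, supporting them as a clade.
Most parsimonious ingroup topology: (((A,Q),(T,U)),G).
The clade {A, Q} is supported by stipules present: its derived state '-' occurs in exactly those taxa and in no other taxon (including the outgroup).

stipules present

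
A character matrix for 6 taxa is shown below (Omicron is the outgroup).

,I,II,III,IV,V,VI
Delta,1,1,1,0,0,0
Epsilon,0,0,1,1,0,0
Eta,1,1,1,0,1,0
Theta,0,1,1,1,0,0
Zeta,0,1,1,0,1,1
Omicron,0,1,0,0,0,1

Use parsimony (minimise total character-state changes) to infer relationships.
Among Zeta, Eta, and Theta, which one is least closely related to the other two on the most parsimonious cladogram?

Character polarity is set by the outgroup: the derived state is whichever differs from the outgroup's state, so for II, VI the derived state is '0', and for the remaining characters it is '1'.
I (derived state '1') is shared by Delta and Eta — a synapomorphy uniting that clade.
II (derived state '0') is unique to Epsilon (autapomorphy; uninformative for grouping).
All ingroup taxa share the derived state '1' for III; it defines the ingroup but does not resolve relationships within it.
IV (derived state '1') is shared by Epsilon and Theta — a synapomorphy uniting that clade.
V groups Eta and Zeta, which is incompatible with the clades supported by the remaining characters; treating it as convergent (homoplasy) costs fewer steps than any alternative tree.
VI: derived state '0' in Delta, Epsilon, Eta, and Theta only — synapomorphy for {Delta, Epsilon, Eta, Theta}.
Most parsimonious ingroup topology: (((Delta,Eta),(Theta,Epsilon)),Zeta).
Theta and Eta share a more recent common ancestor with each other than either does with Zeta, so Zeta is the least closely related of the three.

Zeta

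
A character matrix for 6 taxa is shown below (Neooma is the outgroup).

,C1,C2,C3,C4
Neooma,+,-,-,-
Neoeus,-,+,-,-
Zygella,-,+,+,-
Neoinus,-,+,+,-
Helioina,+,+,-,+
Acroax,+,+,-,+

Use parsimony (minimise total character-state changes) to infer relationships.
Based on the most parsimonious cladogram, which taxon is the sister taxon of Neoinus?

Character polarity is set by the outgroup: the derived state is whichever differs from the outgroup's state, so for C1 the derived state is '-', and for the remaining characters it is '+'.
C1: derived state '-' in Neoeus, Neoinus, and Zygella only — synapomorphy for {Neoeus, Neoinus, Zygella}.
All ingroup taxa share the derived state '+' for C2; it defines the ingroup but does not resolve relationships within it.
C3: derived state '+' in Neoinus and Zygella only — synapomorphy for {Neoinus, Zygella}.
C4 (derived state '+') is shared by Acroax and Helioina — a synapomorphy uniting that clade.
Most parsimonious ingroup topology: ((Neoeus,(Zygella,Neoinus)),(Helioina,Acroax)).
Neoinus and Zygella form a cherry on this tree, so they are sister taxa.

Zygella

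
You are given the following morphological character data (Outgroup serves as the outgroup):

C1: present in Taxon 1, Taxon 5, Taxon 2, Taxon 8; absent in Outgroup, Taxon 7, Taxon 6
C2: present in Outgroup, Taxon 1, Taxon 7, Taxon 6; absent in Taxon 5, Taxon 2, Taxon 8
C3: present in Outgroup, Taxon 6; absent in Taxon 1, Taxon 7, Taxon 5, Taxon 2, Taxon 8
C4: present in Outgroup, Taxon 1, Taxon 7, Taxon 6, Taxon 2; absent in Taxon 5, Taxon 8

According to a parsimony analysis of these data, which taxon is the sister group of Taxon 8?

Taxon 5

Character polarity is set by the outgroup: the derived state is whichever differs from the outgroup's state, so for C2, C3, C4 the derived state is 'absent', and for the remaining characters it is 'present'.
C1: derived state 'present' in Taxon 1, Taxon 2, Taxon 5, and Taxon 8 only — synapomorphy for {Taxon 1, Taxon 2, Taxon 5, Taxon 8}.
Only Taxon 2, Taxon 5, and Taxon 8 show the derived state 'absent' for C2, supporting them as a clade.
C3 (derived state 'absent') is shared by Taxon 1, Taxon 2, Taxon 5, Taxon 7, and Taxon 8 — a synapomorphy uniting that clade.
C4 (derived state 'absent') is shared by Taxon 5 and Taxon 8 — a synapomorphy uniting that clade.
Most parsimonious ingroup topology: (((Taxon 1,((Taxon 5,Taxon 8),Taxon 2)),Taxon 7),Taxon 6).
Taxon 8 and Taxon 5 form a cherry on this tree, so they are sister taxa.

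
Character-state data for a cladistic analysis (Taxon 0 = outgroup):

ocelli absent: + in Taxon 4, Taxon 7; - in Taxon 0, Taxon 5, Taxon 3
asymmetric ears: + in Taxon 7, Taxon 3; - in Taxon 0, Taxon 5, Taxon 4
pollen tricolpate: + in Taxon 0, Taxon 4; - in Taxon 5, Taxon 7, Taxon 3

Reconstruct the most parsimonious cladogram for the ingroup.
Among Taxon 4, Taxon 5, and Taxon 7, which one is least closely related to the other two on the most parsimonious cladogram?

Taxon 4

Character polarity is set by the outgroup: the derived state is whichever differs from the outgroup's state, so for pollen tricolpate the derived state is '-', and for the remaining characters it is '+'.
ocelli absent groups Taxon 4 and Taxon 7, which is incompatible with the clades supported by the remaining characters; treating it as convergent (homoplasy) costs fewer steps than any alternative tree.
asymmetric ears (derived state '+') is shared by Taxon 3 and Taxon 7 — a synapomorphy uniting that clade.
pollen tricolpate: derived state '-' in Taxon 3, Taxon 5, and Taxon 7 only — synapomorphy for {Taxon 3, Taxon 5, Taxon 7}.
Most parsimonious ingroup topology: ((Taxon 5,(Taxon 7,Taxon 3)),Taxon 4).
Taxon 5 and Taxon 7 share a more recent common ancestor with each other than either does with Taxon 4, so Taxon 4 is the least closely related of the three.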